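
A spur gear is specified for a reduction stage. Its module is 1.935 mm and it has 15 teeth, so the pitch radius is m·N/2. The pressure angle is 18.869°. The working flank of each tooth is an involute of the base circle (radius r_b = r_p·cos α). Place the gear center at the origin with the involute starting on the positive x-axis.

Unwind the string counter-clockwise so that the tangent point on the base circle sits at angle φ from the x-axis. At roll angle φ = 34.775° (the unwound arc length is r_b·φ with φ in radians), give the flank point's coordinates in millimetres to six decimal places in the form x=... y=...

x=16.033758 y=0.986238

pitch radius r_p = m·N/2 = 1.935·15/2 = 14.512500
base radius r_b = r_p·cos α = 14.512500·cos 18.869° = 13.732605
roll angle φ = 34.775° = 0.60693825 rad
x = r_b·(cos φ + φ·sin φ) = 13.732605·(0.82139815 + 0.60693825·0.57035522) = 16.033758
y = r_b·(sin φ − φ·cos φ) = 13.732605·(0.57035522 − 0.60693825·0.82139815) = 0.986238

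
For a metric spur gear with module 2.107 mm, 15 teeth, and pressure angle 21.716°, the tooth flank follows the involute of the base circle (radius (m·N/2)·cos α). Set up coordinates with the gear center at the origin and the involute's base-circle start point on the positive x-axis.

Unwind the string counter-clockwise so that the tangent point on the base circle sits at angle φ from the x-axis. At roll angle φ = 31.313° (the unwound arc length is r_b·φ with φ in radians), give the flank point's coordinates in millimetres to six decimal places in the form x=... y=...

x=16.712420 y=0.775198

pitch radius r_p = m·N/2 = 2.107·15/2 = 15.802500
base radius r_b = r_p·cos α = 15.802500·cos 21.716° = 14.680985
roll angle φ = 31.313° = 0.54651495 rad
x = r_b·(cos φ + φ·sin φ) = 14.680985·(0.85434093 + 0.54651495·0.51971297) = 16.712420
y = r_b·(sin φ − φ·cos φ) = 14.680985·(0.51971297 − 0.54651495·0.85434093) = 0.775198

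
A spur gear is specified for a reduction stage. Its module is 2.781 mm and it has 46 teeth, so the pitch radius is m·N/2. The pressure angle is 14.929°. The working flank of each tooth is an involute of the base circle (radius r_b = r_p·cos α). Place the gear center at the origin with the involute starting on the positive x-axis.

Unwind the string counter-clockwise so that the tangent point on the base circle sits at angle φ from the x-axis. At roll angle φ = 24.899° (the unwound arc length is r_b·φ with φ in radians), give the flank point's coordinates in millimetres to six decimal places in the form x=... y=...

x=67.367193 y=1.659010

pitch radius r_p = m·N/2 = 2.781·46/2 = 63.963000
base radius r_b = r_p·cos α = 63.963000·cos 14.929° = 61.803981
roll angle φ = 24.899° = 0.43456953 rad
x = r_b·(cos φ + φ·sin φ) = 61.803981·(0.90705136 + 0.43456953·0.42101998) = 67.367193
y = r_b·(sin φ − φ·cos φ) = 61.803981·(0.42101998 − 0.43456953·0.90705136) = 1.659010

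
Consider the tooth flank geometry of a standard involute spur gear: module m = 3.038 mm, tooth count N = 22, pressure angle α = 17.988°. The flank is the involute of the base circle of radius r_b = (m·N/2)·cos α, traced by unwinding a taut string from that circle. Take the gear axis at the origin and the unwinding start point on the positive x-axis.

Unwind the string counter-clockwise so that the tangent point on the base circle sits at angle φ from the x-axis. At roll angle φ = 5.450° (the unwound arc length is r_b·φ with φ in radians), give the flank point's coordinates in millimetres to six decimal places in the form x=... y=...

pitch radius r_p = m·N/2 = 3.038·22/2 = 33.418000
base radius r_b = r_p·cos α = 33.418000·cos 17.988° = 31.784569
roll angle φ = 5.450° = 0.09512044 rad
x = r_b·(cos φ + φ·sin φ) = 31.784569·(0.99547946 + 0.09512044·0.09497707) = 31.928035
y = r_b·(sin φ − φ·cos φ) = 31.784569·(0.09497707 − 0.09512044·0.99547946) = 0.009110

x=31.928035 y=0.009110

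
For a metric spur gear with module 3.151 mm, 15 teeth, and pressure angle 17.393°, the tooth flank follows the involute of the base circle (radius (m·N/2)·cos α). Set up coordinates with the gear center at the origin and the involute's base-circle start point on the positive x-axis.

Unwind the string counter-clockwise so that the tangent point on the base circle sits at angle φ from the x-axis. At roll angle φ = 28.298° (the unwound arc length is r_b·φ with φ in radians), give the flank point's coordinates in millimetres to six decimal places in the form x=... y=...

x=25.137026 y=0.883754

pitch radius r_p = m·N/2 = 3.151·15/2 = 23.632500
base radius r_b = r_p·cos α = 23.632500·cos 17.393° = 22.551948
roll angle φ = 28.298° = 0.49389327 rad
x = r_b·(cos φ + φ·sin φ) = 22.551948·(0.88049390 + 0.49389327·0.47405747) = 25.137026
y = r_b·(sin φ − φ·cos φ) = 22.551948·(0.47405747 − 0.49389327·0.88049390) = 0.883754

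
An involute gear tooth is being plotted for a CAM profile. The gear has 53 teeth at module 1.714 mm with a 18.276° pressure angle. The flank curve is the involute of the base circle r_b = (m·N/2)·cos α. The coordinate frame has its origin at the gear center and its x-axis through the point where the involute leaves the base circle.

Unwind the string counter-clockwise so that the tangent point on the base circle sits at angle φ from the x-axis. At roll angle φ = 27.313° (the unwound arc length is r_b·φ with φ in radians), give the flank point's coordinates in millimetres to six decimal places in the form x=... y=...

pitch radius r_p = m·N/2 = 1.714·53/2 = 45.421000
base radius r_b = r_p·cos α = 45.421000·cos 18.276° = 43.129825
roll angle φ = 27.313° = 0.47670178 rad
x = r_b·(cos φ + φ·sin φ) = 43.129825·(0.88851315 + 0.47670178·0.45885116) = 47.755426
y = r_b·(sin φ − φ·cos φ) = 43.129825·(0.45885116 − 0.47670178·0.88851315) = 1.522283

x=47.755426 y=1.522283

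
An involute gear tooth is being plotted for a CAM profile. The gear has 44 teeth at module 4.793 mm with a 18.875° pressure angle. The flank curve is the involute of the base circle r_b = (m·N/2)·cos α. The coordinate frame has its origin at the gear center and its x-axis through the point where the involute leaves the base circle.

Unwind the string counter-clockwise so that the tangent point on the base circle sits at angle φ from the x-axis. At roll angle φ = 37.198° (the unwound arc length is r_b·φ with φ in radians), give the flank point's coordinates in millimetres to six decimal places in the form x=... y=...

x=118.638965 y=8.723242

pitch radius r_p = m·N/2 = 4.793·44/2 = 105.446000
base radius r_b = r_p·cos α = 105.446000·cos 18.875° = 99.775811
roll angle φ = 37.198° = 0.64922758 rad
x = r_b·(cos φ + φ·sin φ) = 99.775811·(0.79655102 + 0.64922758·0.60457131) = 118.638965
y = r_b·(sin φ − φ·cos φ) = 99.775811·(0.60457131 − 0.64922758·0.79655102) = 8.723242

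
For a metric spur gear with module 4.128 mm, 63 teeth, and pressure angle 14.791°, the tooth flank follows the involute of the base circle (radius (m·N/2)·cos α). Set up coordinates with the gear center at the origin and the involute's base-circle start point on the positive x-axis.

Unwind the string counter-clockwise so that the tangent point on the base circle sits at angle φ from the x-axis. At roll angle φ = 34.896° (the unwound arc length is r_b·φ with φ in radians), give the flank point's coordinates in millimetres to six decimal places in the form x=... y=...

pitch radius r_p = m·N/2 = 4.128·63/2 = 130.032000
base radius r_b = r_p·cos α = 130.032000·cos 14.791° = 125.723195
roll angle φ = 34.896° = 0.60905010 rad
x = r_b·(cos φ + φ·sin φ) = 125.723195·(0.82019182 + 0.60905010·0.57208861) = 146.922947
y = r_b·(sin φ − φ·cos φ) = 125.723195·(0.57208861 − 0.60905010·0.82019182) = 9.121307

x=146.922947 y=9.121307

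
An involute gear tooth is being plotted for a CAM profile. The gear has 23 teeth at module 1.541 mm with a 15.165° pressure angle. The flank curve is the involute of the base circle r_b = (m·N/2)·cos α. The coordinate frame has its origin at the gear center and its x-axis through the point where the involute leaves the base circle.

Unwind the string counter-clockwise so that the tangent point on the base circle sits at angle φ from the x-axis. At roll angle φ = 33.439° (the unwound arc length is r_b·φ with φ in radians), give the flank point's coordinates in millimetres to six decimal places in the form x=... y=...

pitch radius r_p = m·N/2 = 1.541·23/2 = 17.721500
base radius r_b = r_p·cos α = 17.721500·cos 15.165° = 17.104375
roll angle φ = 33.439° = 0.58362065 rad
x = r_b·(cos φ + φ·sin φ) = 17.104375·(0.83447297 + 0.58362065·0.55104888) = 19.773965
y = r_b·(sin φ − φ·cos φ) = 17.104375·(0.55104888 − 0.58362065·0.83447297) = 1.095248

x=19.773965 y=1.095248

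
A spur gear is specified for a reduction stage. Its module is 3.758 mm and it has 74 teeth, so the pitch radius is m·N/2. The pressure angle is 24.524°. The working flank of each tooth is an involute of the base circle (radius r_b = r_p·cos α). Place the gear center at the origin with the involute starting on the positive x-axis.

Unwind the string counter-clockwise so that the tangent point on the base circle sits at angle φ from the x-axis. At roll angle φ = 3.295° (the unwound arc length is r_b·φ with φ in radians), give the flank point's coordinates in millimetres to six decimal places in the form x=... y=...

x=126.711324 y=0.008017

pitch radius r_p = m·N/2 = 3.758·74/2 = 139.046000
base radius r_b = r_p·cos α = 139.046000·cos 24.524° = 126.502311
roll angle φ = 3.295° = 0.05750860 rad
x = r_b·(cos φ + φ·sin φ) = 126.502311·(0.99834684 + 0.05750860·0.05747690) = 126.711324
y = r_b·(sin φ − φ·cos φ) = 126.502311·(0.05747690 − 0.05750860·0.99834684) = 0.008017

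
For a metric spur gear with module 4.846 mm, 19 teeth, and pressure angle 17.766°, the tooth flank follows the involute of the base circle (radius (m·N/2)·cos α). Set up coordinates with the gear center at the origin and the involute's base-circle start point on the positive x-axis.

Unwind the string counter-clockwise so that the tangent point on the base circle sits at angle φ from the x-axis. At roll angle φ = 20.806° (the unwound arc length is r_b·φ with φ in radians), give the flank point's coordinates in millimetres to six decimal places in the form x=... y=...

x=46.637525 y=0.690597

pitch radius r_p = m·N/2 = 4.846·19/2 = 46.037000
base radius r_b = r_p·cos α = 46.037000·cos 17.766° = 43.841524
roll angle φ = 20.806° = 0.36313320 rad
x = r_b·(cos φ + φ·sin φ) = 43.841524·(0.93478848 + 0.36313320·0.35520486) = 46.637525
y = r_b·(sin φ − φ·cos φ) = 43.841524·(0.35520486 − 0.36313320·0.93478848) = 0.690597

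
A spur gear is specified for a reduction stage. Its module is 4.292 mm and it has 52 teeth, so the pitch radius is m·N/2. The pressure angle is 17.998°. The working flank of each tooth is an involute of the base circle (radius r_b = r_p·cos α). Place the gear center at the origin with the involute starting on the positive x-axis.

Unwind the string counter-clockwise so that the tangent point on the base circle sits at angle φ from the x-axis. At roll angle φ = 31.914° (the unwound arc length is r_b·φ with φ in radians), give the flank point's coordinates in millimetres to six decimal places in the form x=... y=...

x=121.340204 y=5.926038

pitch radius r_p = m·N/2 = 4.292·52/2 = 111.592000
base radius r_b = r_p·cos α = 111.592000·cos 17.998° = 106.131502
roll angle φ = 31.914° = 0.55700438 rad
x = r_b·(cos φ + φ·sin φ) = 106.131502·(0.84884254 + 0.55700438·0.52864576) = 121.340204
y = r_b·(sin φ − φ·cos φ) = 106.131502·(0.52864576 − 0.55700438·0.84884254) = 5.926038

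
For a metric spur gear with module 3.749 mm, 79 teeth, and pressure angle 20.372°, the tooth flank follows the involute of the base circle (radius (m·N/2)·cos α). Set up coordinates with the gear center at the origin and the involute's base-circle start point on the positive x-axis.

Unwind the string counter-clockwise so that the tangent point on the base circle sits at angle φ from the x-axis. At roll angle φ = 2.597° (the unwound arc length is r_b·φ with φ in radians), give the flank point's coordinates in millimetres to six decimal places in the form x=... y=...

pitch radius r_p = m·N/2 = 3.749·79/2 = 148.085500
base radius r_b = r_p·cos α = 148.085500·cos 20.372° = 138.823081
roll angle φ = 2.597° = 0.04532620 rad
x = r_b·(cos φ + φ·sin φ) = 138.823081·(0.99897294 + 0.04532620·0.04531068) = 138.965611
y = r_b·(sin φ − φ·cos φ) = 138.823081·(0.04531068 − 0.04532620·0.99897294) = 0.004308

x=138.965611 y=0.004308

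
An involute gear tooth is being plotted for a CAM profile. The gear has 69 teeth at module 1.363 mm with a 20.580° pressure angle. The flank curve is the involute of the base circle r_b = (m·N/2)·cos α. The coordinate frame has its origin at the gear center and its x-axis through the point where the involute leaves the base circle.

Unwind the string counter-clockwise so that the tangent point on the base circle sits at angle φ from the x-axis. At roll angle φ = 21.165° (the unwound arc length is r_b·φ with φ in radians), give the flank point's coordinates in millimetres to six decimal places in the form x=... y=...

pitch radius r_p = m·N/2 = 1.363·69/2 = 47.023500
base radius r_b = r_p·cos α = 47.023500·cos 20.580° = 44.022568
roll angle φ = 21.165° = 0.36939894 rad
x = r_b·(cos φ + φ·sin φ) = 44.022568·(0.93254453 + 0.36939894·0.36105498) = 46.924441
y = r_b·(sin φ − φ·cos φ) = 44.022568·(0.36105498 − 0.36939894·0.93254453) = 0.729631

x=46.924441 y=0.729631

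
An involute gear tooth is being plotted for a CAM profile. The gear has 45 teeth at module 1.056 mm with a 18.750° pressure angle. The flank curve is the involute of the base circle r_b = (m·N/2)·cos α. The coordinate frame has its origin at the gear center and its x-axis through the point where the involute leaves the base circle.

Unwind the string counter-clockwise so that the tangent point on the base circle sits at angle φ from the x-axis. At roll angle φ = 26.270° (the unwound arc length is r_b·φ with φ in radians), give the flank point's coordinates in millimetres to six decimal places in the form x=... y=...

pitch radius r_p = m·N/2 = 1.056·45/2 = 23.760000
base radius r_b = r_p·cos α = 23.760000·cos 18.750° = 22.499060
roll angle φ = 26.270° = 0.45849799 rad
x = r_b·(cos φ + φ·sin φ) = 22.499060·(0.89671830 + 0.45849799·0.44260173) = 24.741098
y = r_b·(sin φ − φ·cos φ) = 22.499060·(0.44260173 − 0.45849799·0.89671830) = 0.707780

x=24.741098 y=0.707780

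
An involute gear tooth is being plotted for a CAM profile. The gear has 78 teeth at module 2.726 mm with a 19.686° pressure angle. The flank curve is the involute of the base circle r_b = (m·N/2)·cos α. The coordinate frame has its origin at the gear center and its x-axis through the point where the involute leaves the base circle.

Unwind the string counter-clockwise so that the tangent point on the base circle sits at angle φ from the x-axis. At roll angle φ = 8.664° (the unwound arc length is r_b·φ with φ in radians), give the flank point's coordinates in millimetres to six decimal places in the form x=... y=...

x=101.238169 y=0.115109

pitch radius r_p = m·N/2 = 2.726·78/2 = 106.314000
base radius r_b = r_p·cos α = 106.314000·cos 19.686° = 100.100253
roll angle φ = 8.664° = 0.15121533 rad
x = r_b·(cos φ + φ·sin φ) = 100.100253·(0.98858873 + 0.15121533·0.15063970) = 101.238169
y = r_b·(sin φ − φ·cos φ) = 100.100253·(0.15063970 − 0.15121533·0.98858873) = 0.115109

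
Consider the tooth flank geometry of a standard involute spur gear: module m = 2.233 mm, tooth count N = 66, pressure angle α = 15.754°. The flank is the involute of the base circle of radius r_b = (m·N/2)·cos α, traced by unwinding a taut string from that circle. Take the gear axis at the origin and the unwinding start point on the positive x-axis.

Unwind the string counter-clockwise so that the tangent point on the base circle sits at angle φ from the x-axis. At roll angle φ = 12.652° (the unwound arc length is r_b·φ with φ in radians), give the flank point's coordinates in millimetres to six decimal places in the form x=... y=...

pitch radius r_p = m·N/2 = 2.233·66/2 = 73.689000
base radius r_b = r_p·cos α = 73.689000·cos 15.754° = 70.920967
roll angle φ = 12.652° = 0.22081906 rad
x = r_b·(cos φ + φ·sin φ) = 70.920967·(0.97571838 + 0.22081906·0.21902887) = 72.629037
y = r_b·(sin φ − φ·cos φ) = 70.920967·(0.21902887 − 0.22081906·0.97571838) = 0.253305

x=72.629037 y=0.253305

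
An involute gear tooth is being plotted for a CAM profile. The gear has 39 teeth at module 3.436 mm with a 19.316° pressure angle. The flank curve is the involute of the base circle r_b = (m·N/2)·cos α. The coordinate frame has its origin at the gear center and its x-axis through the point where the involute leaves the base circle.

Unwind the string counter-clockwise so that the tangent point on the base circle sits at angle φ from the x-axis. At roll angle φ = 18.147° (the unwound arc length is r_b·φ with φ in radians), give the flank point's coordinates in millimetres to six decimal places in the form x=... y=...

x=66.322737 y=0.662961

pitch radius r_p = m·N/2 = 3.436·39/2 = 67.002000
base radius r_b = r_p·cos α = 67.002000·cos 19.316° = 63.230365
roll angle φ = 18.147° = 0.31672490 rad
x = r_b·(cos φ + φ·sin φ) = 63.230365·(0.95026056 + 0.31672490·0.31145604) = 66.322737
y = r_b·(sin φ − φ·cos φ) = 63.230365·(0.31145604 − 0.31672490·0.95026056) = 0.662961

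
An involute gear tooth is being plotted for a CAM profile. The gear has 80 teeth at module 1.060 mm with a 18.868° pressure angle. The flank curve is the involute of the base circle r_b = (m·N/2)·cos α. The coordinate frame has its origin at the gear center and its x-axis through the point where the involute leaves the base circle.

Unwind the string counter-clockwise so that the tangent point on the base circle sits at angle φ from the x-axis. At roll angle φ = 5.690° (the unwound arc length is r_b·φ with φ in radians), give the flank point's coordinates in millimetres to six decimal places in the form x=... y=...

x=40.319043 y=0.013086

pitch radius r_p = m·N/2 = 1.060·80/2 = 42.400000
base radius r_b = r_p·cos α = 42.400000·cos 18.868° = 40.121684
roll angle φ = 5.690° = 0.09930923 rad
x = r_b·(cos φ + φ·sin φ) = 40.121684·(0.99507289 + 0.09930923·0.09914608) = 40.319043
y = r_b·(sin φ − φ·cos φ) = 40.121684·(0.09914608 − 0.09930923·0.99507289) = 0.013086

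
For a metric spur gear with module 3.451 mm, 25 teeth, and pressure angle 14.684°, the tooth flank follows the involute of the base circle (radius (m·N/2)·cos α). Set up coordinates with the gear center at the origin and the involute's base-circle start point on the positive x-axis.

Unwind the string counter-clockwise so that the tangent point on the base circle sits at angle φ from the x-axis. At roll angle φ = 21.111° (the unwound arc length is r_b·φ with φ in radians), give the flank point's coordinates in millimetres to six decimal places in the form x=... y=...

pitch radius r_p = m·N/2 = 3.451·25/2 = 43.137500
base radius r_b = r_p·cos α = 43.137500·cos 14.684° = 41.728568
roll angle φ = 21.111° = 0.36845646 rad
x = r_b·(cos φ + φ·sin φ) = 41.728568·(0.93288440 + 0.36845646·0.36017592) = 44.465693
y = r_b·(sin φ − φ·cos φ) = 41.728568·(0.36017592 − 0.36845646·0.93288440) = 0.686378

x=44.465693 y=0.686378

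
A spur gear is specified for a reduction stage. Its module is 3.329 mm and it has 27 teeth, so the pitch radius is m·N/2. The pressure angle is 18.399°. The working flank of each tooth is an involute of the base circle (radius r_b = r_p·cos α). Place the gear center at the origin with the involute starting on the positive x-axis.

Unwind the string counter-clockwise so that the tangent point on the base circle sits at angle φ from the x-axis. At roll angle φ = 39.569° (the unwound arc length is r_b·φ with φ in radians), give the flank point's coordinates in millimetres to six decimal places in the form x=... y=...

pitch radius r_p = m·N/2 = 3.329·27/2 = 44.941500
base radius r_b = r_p·cos α = 44.941500·cos 18.399° = 42.644159
roll angle φ = 39.569° = 0.69060933 rad
x = r_b·(cos φ + φ·sin φ) = 42.644159·(0.77085801 + 0.69060933·0.63700701) = 51.632737
y = r_b·(sin φ − φ·cos φ) = 42.644159·(0.63700701 − 0.69060933·0.77085801) = 4.462510

x=51.632737 y=4.462510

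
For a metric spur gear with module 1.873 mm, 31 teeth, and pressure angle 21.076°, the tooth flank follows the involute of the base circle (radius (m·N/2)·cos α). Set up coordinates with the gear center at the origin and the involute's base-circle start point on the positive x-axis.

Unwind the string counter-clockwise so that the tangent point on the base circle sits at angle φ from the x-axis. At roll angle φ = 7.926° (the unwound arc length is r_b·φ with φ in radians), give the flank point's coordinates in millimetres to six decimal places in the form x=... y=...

x=27.347376 y=0.023858

pitch radius r_p = m·N/2 = 1.873·31/2 = 29.031500
base radius r_b = r_p·cos α = 29.031500·cos 21.076° = 27.089416
roll angle φ = 7.926° = 0.13833480 rad
x = r_b·(cos φ + φ·sin φ) = 27.089416·(0.99044699 + 0.13833480·0.13789401) = 27.347376
y = r_b·(sin φ − φ·cos φ) = 27.089416·(0.13789401 − 0.13833480·0.99044699) = 0.023858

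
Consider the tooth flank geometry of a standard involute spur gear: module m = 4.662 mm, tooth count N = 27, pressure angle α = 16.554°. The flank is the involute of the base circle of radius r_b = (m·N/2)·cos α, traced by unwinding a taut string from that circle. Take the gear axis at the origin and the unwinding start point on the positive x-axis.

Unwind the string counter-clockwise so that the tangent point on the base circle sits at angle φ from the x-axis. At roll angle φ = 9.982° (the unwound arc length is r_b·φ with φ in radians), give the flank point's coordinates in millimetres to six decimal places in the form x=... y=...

x=61.236977 y=0.106015

pitch radius r_p = m·N/2 = 4.662·27/2 = 62.937000
base radius r_b = r_p·cos α = 62.937000·cos 16.554° = 60.328364
roll angle φ = 9.982° = 0.17421877 rad
x = r_b·(cos φ + φ·sin φ) = 60.328364·(0.98486226 + 0.17421877·0.17333878) = 61.236977
y = r_b·(sin φ − φ·cos φ) = 60.328364·(0.17333878 − 0.17421877·0.98486226) = 0.106015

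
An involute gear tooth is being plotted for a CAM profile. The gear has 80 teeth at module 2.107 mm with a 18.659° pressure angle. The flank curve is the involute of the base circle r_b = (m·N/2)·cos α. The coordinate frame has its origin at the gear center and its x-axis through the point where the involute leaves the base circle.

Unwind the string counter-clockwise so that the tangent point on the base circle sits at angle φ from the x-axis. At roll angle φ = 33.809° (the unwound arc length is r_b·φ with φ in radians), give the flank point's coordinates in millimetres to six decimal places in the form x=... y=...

pitch radius r_p = m·N/2 = 2.107·80/2 = 84.280000
base radius r_b = r_p·cos α = 84.280000·cos 18.659° = 79.850198
roll angle φ = 33.809° = 0.59007837 rad
x = r_b·(cos φ + φ·sin φ) = 79.850198·(0.83089708 + 0.59007837·0.55642614) = 92.564913
y = r_b·(sin φ − φ·cos φ) = 79.850198·(0.55642614 − 0.59007837·0.83089708) = 5.280633

x=92.564913 y=5.280633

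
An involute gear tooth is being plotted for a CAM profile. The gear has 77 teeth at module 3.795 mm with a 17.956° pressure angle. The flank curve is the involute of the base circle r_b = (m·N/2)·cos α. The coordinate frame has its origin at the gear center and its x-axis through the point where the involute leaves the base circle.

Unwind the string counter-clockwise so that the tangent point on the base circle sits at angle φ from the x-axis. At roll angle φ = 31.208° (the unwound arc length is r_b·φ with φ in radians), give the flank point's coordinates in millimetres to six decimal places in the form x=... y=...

x=158.104783 y=7.267014

pitch radius r_p = m·N/2 = 3.795·77/2 = 146.107500
base radius r_b = r_p·cos α = 146.107500·cos 17.956° = 138.991121
roll angle φ = 31.208° = 0.54468235 rad
x = r_b·(cos φ + φ·sin φ) = 138.991121·(0.85529192 + 0.54468235·0.51814644) = 158.104783
y = r_b·(sin φ − φ·cos φ) = 138.991121·(0.51814644 − 0.54468235·0.85529192) = 7.267014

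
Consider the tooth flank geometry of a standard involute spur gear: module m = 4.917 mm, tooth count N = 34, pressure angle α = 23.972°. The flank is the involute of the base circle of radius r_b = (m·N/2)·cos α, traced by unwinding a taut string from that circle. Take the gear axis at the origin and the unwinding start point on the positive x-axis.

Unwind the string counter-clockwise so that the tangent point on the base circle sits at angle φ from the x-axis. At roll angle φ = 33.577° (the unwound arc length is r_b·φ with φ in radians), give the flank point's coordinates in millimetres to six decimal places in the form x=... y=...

pitch radius r_p = m·N/2 = 4.917·34/2 = 83.589000
base radius r_b = r_p·cos α = 83.589000·cos 23.972° = 76.378957
roll angle φ = 33.577° = 0.58602920 rad
x = r_b·(cos φ + φ·sin φ) = 76.378957·(0.83314332 + 0.58602920·0.55305715) = 88.389621
y = r_b·(sin φ − φ·cos φ) = 76.378957·(0.55305715 − 0.58602920·0.83314332) = 4.950184

x=88.389621 y=4.950184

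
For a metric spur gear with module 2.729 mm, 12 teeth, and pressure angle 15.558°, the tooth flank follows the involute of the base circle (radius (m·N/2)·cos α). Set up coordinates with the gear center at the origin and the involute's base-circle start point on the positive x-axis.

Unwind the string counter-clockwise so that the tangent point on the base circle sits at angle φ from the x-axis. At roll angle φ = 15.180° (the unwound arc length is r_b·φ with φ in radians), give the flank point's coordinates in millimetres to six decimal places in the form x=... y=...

x=16.317990 y=0.097100

pitch radius r_p = m·N/2 = 2.729·12/2 = 16.374000
base radius r_b = r_p·cos α = 16.374000·cos 15.558° = 15.774047
roll angle φ = 15.180° = 0.26494098 rad
x = r_b·(cos φ + φ·sin φ) = 15.774047·(0.96510796 + 0.26494098·0.26185231) = 16.317990
y = r_b·(sin φ − φ·cos φ) = 15.774047·(0.26185231 − 0.26494098·0.96510796) = 0.097100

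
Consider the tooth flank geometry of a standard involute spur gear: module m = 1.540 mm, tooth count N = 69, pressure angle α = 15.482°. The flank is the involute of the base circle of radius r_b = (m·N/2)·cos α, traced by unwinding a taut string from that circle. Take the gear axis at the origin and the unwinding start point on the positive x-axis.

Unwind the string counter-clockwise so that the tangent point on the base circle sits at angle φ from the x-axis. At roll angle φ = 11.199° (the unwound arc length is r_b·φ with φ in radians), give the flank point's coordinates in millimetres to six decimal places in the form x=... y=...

x=52.170895 y=0.126963

pitch radius r_p = m·N/2 = 1.540·69/2 = 53.130000
base radius r_b = r_p·cos α = 53.130000·cos 15.482° = 51.202144
roll angle φ = 11.199° = 0.19545942 rad
x = r_b·(cos φ + φ·sin φ) = 51.202144·(0.98095855 + 0.19545942·0.19421723) = 52.170895
y = r_b·(sin φ − φ·cos φ) = 51.202144·(0.19421723 − 0.19545942·0.98095855) = 0.126963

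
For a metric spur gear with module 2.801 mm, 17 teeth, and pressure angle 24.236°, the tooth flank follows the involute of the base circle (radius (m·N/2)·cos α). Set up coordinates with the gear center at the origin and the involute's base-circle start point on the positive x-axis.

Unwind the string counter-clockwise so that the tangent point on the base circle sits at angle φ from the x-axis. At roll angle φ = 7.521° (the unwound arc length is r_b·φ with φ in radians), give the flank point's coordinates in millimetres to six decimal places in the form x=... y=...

pitch radius r_p = m·N/2 = 2.801·17/2 = 23.808500
base radius r_b = r_p·cos α = 23.808500·cos 24.236° = 21.710075
roll angle φ = 7.521° = 0.13126621 rad
x = r_b·(cos φ + φ·sin φ) = 21.710075·(0.99139695 + 0.13126621·0.13088957) = 21.896312
y = r_b·(sin φ − φ·cos φ) = 21.710075·(0.13088957 − 0.13126621·0.99139695) = 0.016340

x=21.896312 y=0.016340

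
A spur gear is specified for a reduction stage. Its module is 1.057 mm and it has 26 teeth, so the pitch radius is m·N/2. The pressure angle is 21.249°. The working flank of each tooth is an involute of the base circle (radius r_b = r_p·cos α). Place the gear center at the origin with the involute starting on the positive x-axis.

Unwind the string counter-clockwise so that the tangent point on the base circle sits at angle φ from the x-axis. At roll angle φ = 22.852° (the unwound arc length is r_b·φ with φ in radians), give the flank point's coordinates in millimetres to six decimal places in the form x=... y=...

x=13.785278 y=0.266563

pitch radius r_p = m·N/2 = 1.057·26/2 = 13.741000
base radius r_b = r_p·cos α = 13.741000·cos 21.249° = 12.806807
roll angle φ = 22.852° = 0.39884264 rad
x = r_b·(cos φ + φ·sin φ) = 12.806807·(0.92151107 + 0.39884264·0.38835208) = 13.785278
y = r_b·(sin φ − φ·cos φ) = 12.806807·(0.38835208 − 0.39884264·0.92151107) = 0.266563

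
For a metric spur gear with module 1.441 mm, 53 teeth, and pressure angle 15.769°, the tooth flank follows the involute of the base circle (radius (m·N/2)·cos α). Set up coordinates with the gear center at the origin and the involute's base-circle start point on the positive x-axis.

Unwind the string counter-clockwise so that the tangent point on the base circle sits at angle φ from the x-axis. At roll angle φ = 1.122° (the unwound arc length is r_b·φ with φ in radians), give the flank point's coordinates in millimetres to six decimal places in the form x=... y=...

x=36.756403 y=0.000092

pitch radius r_p = m·N/2 = 1.441·53/2 = 38.186500
base radius r_b = r_p·cos α = 38.186500·cos 15.769° = 36.749358
roll angle φ = 1.122° = 0.01958259 rad
x = r_b·(cos φ + φ·sin φ) = 36.749358·(0.99980827 + 0.01958259·0.01958134) = 36.756403
y = r_b·(sin φ − φ·cos φ) = 36.749358·(0.01958134 − 0.01958259·0.99980827) = 0.000092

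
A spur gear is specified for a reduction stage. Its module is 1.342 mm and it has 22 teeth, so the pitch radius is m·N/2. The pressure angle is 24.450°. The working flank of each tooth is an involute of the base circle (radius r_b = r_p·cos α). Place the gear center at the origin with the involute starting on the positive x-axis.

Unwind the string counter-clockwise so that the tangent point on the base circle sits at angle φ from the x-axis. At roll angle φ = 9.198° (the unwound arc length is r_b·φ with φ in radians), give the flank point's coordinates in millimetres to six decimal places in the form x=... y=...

x=13.610233 y=0.018485

pitch radius r_p = m·N/2 = 1.342·22/2 = 14.762000
base radius r_b = r_p·cos α = 14.762000·cos 24.450° = 13.438185
roll angle φ = 9.198° = 0.16053538 rad
x = r_b·(cos φ + φ·sin φ) = 13.438185·(0.98714185 + 0.16053538·0.15984673) = 13.610233
y = r_b·(sin φ − φ·cos φ) = 13.438185·(0.15984673 − 0.16053538·0.98714185) = 0.018485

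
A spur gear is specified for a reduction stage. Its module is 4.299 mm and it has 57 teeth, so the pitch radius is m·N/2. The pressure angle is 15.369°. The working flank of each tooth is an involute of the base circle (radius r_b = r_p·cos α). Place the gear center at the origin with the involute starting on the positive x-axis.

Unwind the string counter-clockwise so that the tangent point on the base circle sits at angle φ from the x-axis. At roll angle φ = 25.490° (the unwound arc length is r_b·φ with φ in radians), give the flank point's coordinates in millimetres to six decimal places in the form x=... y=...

pitch radius r_p = m·N/2 = 4.299·57/2 = 122.521500
base radius r_b = r_p·cos α = 122.521500·cos 15.369° = 118.140002
roll angle φ = 25.490° = 0.44488443 rad
x = r_b·(cos φ + φ·sin φ) = 118.140002·(0.90266041 + 0.44488443·0.43035356) = 129.259103
y = r_b·(sin φ − φ·cos φ) = 118.140002·(0.43035356 − 0.44488443·0.90266041) = 3.399361

x=129.259103 y=3.399361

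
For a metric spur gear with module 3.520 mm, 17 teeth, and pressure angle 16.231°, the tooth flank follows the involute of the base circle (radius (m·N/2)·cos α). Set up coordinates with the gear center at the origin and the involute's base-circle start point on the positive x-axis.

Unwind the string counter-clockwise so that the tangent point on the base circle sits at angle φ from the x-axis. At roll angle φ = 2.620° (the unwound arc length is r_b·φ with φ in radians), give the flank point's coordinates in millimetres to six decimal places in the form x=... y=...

pitch radius r_p = m·N/2 = 3.520·17/2 = 29.920000
base radius r_b = r_p·cos α = 29.920000·cos 16.231° = 28.727466
roll angle φ = 2.620° = 0.04572763 rad
x = r_b·(cos φ + φ·sin φ) = 28.727466·(0.99895467 + 0.04572763·0.04571169) = 28.757486
y = r_b·(sin φ − φ·cos φ) = 28.727466·(0.04571169 − 0.04572763·0.99895467) = 0.000915

x=28.757486 y=0.000915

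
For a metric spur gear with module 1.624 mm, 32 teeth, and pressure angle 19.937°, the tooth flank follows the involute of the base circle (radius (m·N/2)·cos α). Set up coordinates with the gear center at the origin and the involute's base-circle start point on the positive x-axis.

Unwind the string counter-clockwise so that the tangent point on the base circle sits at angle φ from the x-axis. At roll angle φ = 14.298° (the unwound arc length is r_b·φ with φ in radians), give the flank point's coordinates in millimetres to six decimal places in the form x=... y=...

pitch radius r_p = m·N/2 = 1.624·32/2 = 25.984000
base radius r_b = r_p·cos α = 25.984000·cos 19.937° = 24.426730
roll angle φ = 14.298° = 0.24954718 rad
x = r_b·(cos φ + φ·sin φ) = 24.426730·(0.96902435 + 0.24954718·0.24696519) = 25.175503
y = r_b·(sin φ − φ·cos φ) = 24.426730·(0.24696519 − 0.24954718·0.96902435) = 0.125746

x=25.175503 y=0.125746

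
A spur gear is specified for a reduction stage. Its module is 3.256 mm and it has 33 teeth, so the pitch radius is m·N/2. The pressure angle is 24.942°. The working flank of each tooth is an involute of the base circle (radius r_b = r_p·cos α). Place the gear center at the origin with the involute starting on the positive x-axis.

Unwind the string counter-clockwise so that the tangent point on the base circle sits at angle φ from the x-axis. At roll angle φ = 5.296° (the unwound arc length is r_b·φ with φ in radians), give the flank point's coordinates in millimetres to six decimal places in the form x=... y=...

pitch radius r_p = m·N/2 = 3.256·33/2 = 53.724000
base radius r_b = r_p·cos α = 53.724000·cos 24.942° = 48.713438
roll angle φ = 5.296° = 0.09243264 rad
x = r_b·(cos φ + φ·sin φ) = 48.713438·(0.99573114 + 0.09243264·0.09230107) = 48.921093
y = r_b·(sin φ − φ·cos φ) = 48.713438·(0.09230107 − 0.09243264·0.99573114) = 0.012812

x=48.921093 y=0.012812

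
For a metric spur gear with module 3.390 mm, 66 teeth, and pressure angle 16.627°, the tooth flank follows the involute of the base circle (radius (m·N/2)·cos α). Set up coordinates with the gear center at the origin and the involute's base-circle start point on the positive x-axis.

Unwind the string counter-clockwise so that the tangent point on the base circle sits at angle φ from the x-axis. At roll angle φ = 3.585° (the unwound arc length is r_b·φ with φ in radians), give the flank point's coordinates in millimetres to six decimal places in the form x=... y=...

x=107.402098 y=0.008749

pitch radius r_p = m·N/2 = 3.390·66/2 = 111.870000
base radius r_b = r_p·cos α = 111.870000·cos 16.627° = 107.192474
roll angle φ = 3.585° = 0.06257005 rad
x = r_b·(cos φ + φ·sin φ) = 107.192474·(0.99804313 + 0.06257005·0.06252923) = 107.402098
y = r_b·(sin φ − φ·cos φ) = 107.192474·(0.06252923 − 0.06257005·0.99804313) = 0.008749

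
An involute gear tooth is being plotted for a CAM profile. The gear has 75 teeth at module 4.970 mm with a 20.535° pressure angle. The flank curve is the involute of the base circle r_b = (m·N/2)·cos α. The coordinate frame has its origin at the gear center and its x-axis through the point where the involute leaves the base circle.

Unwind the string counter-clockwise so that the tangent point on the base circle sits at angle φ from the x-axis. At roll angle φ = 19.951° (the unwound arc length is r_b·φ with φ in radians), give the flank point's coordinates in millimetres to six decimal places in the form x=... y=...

pitch radius r_p = m·N/2 = 4.970·75/2 = 186.375000
base radius r_b = r_p·cos α = 186.375000·cos 20.535° = 174.532376
roll angle φ = 19.951° = 0.34821064 rad
x = r_b·(cos φ + φ·sin φ) = 174.532376·(0.93998478 + 0.34821064·0.34121638) = 184.794871
y = r_b·(sin φ − φ·cos φ) = 174.532376·(0.34121638 − 0.34821064·0.93998478) = 2.426643

x=184.794871 y=2.426643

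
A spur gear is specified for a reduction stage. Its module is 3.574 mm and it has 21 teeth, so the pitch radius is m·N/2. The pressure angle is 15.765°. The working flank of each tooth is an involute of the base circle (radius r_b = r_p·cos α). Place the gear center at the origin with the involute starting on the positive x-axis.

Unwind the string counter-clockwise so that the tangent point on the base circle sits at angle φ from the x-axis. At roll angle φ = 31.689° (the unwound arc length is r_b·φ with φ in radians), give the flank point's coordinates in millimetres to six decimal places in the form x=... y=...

pitch radius r_p = m·N/2 = 3.574·21/2 = 37.527000
base radius r_b = r_p·cos α = 37.527000·cos 15.765° = 36.115390
roll angle φ = 31.689° = 0.55307739 rad
x = r_b·(cos φ + φ·sin φ) = 36.115390·(0.85091198 + 0.55307739·0.52530830) = 41.223844
y = r_b·(sin φ − φ·cos φ) = 36.115390·(0.52530830 − 0.55307739·0.85091198) = 1.975083

x=41.223844 y=1.975083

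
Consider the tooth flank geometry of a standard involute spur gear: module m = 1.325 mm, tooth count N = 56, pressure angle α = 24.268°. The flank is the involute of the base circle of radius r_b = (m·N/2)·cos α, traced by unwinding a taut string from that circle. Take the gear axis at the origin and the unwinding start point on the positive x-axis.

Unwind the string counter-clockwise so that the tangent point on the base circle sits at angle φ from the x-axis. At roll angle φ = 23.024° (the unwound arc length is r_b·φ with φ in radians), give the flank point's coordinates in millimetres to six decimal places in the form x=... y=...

x=36.443068 y=0.719810

pitch radius r_p = m·N/2 = 1.325·56/2 = 37.100000
base radius r_b = r_p·cos α = 37.100000·cos 24.268° = 33.821583
roll angle φ = 23.024° = 0.40184461 rad
x = r_b·(cos φ + φ·sin φ) = 33.821583·(0.92034110 + 0.40184461·0.39111667) = 36.443068
y = r_b·(sin φ − φ·cos φ) = 33.821583·(0.39111667 − 0.40184461·0.92034110) = 0.719810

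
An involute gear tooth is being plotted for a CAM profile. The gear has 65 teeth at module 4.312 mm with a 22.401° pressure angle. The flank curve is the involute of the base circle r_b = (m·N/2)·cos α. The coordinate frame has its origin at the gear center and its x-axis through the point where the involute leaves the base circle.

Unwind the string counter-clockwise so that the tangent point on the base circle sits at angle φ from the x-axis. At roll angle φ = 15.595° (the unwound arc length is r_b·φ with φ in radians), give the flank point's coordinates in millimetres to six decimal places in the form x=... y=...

x=134.275782 y=0.864438

pitch radius r_p = m·N/2 = 4.312·65/2 = 140.140000
base radius r_b = r_p·cos α = 140.140000·cos 22.401° = 129.564949
roll angle φ = 15.595° = 0.27218410 rad
x = r_b·(cos φ + φ·sin φ) = 129.564949·(0.96318603 + 0.27218410·0.26883577) = 134.275782
y = r_b·(sin φ − φ·cos φ) = 129.564949·(0.26883577 − 0.27218410·0.96318603) = 0.864438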